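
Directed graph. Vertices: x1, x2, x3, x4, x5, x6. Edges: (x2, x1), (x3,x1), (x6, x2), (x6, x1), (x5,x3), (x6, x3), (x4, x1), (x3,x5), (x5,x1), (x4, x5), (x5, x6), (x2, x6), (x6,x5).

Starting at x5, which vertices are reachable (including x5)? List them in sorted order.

Start at x5.
Its neighbours: x1, x3, x6.
Then their neighbours: x2.
Nothing further is reachable.

x1, x2, x3, x5, x6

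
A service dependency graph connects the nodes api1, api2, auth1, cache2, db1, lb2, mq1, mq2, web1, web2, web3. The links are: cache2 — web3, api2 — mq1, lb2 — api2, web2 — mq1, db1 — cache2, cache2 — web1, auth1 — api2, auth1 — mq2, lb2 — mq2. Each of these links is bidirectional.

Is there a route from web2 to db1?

Explore from web2.
Distance 1: reach mq1.
Distance 2: reach api2.
Distance 3: reach auth1, lb2.
Distance 4: reach mq2.
The search is exhausted without reaching db1; it lies in a different component.

No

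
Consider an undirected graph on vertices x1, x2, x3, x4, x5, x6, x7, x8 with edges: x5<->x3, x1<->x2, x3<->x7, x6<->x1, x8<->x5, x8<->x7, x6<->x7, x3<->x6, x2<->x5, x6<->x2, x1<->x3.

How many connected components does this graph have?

2

From x1: component {x1, x2, x3, x5, x6, x7, x8}.
From x4: component {x4}.
That's 2 components.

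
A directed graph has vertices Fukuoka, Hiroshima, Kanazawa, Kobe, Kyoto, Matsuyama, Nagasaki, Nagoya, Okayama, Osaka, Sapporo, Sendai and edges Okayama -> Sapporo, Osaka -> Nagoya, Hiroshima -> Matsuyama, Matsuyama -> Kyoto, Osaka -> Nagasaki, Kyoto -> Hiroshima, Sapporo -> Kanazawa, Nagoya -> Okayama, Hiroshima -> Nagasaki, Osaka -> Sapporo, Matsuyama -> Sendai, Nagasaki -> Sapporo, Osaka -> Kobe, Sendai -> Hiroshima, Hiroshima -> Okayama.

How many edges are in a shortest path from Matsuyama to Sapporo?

4

Distance 0: Matsuyama.
Distance 1: Kyoto, Sendai.
Distance 2: Hiroshima.
Distance 3: Nagasaki, Okayama.
Distance 4: Sapporo — contains Sapporo.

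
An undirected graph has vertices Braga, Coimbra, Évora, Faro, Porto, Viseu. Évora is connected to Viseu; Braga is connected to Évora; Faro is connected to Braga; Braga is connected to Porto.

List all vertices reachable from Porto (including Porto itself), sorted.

Start at Porto.
Its neighbours: Braga.
Then their neighbours: Évora, Faro.
Then next layer: Viseu.
Nothing further is reachable.

Braga, Évora, Faro, Porto, Viseu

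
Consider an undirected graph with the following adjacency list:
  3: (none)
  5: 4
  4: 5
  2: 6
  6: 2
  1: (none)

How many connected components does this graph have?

From 1: component {1}.
From 2: component {2, 6}.
From 3: component {3}.
From 4: component {4, 5}.
That's 4 components.

4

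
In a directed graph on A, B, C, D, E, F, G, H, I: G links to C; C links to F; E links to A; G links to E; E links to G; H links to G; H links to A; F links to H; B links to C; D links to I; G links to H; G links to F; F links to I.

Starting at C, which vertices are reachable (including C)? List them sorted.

A, C, E, F, G, H, I

Start at C.
Its neighbours: F.
Then their neighbours: H, I.
Then next layer: A, G.
Then next layer: E.
Nothing further is reachable.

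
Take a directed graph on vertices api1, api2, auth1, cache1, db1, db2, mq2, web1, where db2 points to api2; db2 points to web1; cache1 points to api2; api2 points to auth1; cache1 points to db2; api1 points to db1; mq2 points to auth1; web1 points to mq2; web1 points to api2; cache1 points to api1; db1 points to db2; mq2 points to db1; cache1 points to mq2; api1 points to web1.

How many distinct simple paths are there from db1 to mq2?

db1→db2→web1→mq2

1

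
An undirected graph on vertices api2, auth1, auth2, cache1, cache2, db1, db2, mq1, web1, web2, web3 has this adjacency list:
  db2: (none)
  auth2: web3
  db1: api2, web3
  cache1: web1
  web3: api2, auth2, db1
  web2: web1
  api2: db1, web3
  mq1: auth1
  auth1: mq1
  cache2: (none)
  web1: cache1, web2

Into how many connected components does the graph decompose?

From api2: component {api2, auth2, db1, web3}.
From auth1: component {auth1, mq1}.
From cache1: component {cache1, web1, web2}.
From cache2: component {cache2}.
From db2: component {db2}.
That's 5 components.

5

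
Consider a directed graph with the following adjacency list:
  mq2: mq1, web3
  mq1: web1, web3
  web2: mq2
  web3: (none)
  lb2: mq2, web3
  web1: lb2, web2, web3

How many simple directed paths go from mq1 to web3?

mq1→web1→lb2→mq2→web3
mq1→web1→lb2→web3
mq1→web1→web2→mq2→web3
mq1→web1→web3
mq1→web3

5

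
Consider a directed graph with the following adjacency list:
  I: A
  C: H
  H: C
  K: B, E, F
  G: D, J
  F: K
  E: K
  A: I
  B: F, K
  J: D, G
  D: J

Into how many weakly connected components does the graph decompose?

From A: component {A, I}.
From B: component {B, E, F, K}.
From C: component {C, H}.
From D: component {D, G, J}.
That's 4 components.

4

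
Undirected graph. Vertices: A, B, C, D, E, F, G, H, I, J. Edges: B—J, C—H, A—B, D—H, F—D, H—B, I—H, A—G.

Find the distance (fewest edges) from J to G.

Distance 0: J.
Distance 1: B.
Distance 2: A, H.
Distance 3: C, D, G, I — contains G.

3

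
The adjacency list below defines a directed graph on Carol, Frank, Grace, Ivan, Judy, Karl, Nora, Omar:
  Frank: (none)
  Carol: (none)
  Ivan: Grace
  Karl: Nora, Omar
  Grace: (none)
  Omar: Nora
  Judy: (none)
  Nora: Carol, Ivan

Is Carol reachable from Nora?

Yes

Explore from Nora.
Distance 1: reach Carol, Ivan.
Found Carol.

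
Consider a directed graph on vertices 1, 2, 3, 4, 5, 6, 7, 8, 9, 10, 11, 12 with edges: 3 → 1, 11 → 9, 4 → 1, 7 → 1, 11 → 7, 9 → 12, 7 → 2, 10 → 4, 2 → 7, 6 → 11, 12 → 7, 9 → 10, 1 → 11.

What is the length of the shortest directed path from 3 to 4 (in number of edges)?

5

Distance 0: 3.
Distance 1: 1.
Distance 2: 11.
Distance 3: 7, 9.
Distance 4: 2, 10, 12.
Distance 5: 4 — contains 4.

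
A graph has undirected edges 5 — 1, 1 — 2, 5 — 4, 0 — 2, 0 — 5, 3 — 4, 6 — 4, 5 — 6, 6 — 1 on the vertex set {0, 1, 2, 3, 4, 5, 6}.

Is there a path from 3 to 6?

Explore from 3.
Distance 1: reach 4.
Distance 2: reach 5, 6.
Found 6.

Yes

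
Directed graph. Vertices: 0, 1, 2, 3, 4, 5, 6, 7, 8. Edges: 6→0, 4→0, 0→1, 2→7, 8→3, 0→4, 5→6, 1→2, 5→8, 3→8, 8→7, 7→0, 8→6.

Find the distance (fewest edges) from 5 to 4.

3

Distance 0: 5.
Distance 1: 6, 8.
Distance 2: 0, 3, 7.
Distance 3: 1, 4 — contains 4.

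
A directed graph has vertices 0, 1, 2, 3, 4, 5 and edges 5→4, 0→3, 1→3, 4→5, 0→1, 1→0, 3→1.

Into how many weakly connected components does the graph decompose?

From 0: component {0, 1, 3}.
From 2: component {2}.
From 4: component {4, 5}.
That's 3 components.

3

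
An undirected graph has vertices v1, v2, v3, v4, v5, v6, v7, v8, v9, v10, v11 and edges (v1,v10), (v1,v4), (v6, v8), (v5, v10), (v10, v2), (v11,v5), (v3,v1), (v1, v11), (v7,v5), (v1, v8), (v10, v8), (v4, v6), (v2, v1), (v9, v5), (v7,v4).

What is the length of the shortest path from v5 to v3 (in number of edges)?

3

Distance 0: v5.
Distance 1: v7, v9, v10, v11.
Distance 2: v1, v2, v4, v8.
Distance 3: v3, v6 — contains v3.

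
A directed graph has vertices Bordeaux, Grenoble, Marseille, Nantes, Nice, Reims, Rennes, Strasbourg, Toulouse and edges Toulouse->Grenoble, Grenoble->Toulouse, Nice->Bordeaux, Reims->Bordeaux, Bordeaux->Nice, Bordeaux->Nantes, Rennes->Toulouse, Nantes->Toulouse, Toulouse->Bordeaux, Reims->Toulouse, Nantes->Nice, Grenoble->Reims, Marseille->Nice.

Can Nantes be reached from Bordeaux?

Yes

Explore from Bordeaux.
Distance 1: reach Nantes, Nice.
Found Nantes.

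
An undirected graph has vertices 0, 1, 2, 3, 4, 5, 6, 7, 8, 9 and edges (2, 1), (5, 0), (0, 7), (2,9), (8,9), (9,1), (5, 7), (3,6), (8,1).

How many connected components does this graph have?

From 0: component {0, 5, 7}.
From 1: component {1, 2, 8, 9}.
From 3: component {3, 6}.
From 4: component {4}.
That's 4 components.

4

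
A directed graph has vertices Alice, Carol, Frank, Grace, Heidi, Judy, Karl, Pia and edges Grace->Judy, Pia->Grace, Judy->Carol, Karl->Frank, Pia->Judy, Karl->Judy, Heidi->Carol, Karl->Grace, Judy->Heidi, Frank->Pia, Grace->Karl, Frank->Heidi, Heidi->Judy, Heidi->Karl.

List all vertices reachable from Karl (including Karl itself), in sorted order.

Start at Karl.
Its neighbours: Frank, Grace, Judy.
Then their neighbours: Carol, Heidi, Pia.
Nothing further is reachable.

Carol, Frank, Grace, Heidi, Judy, Karl, Pia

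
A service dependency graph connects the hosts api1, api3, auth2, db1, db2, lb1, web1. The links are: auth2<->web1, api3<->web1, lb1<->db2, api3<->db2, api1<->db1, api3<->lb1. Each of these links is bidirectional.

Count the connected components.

From api1: component {api1, db1}.
From api3: component {api3, auth2, db2, lb1, web1}.
That's 2 components.

2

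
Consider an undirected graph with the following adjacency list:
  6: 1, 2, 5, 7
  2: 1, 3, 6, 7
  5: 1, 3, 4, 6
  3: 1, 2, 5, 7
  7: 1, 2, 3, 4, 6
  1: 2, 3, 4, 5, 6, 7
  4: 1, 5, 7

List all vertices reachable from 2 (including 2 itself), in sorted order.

1, 2, 3, 4, 5, 6, 7

Start at 2.
Its neighbours: 1, 3, 6, 7.
Then their neighbours: 4, 5.
Every vertex is now reached.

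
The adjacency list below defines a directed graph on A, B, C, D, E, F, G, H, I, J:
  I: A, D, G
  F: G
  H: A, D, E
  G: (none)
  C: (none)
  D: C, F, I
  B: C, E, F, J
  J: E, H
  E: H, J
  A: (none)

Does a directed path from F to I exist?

Explore from F.
Distance 1: reach G.
The search from F is exhausted; no directed path reaches I.

No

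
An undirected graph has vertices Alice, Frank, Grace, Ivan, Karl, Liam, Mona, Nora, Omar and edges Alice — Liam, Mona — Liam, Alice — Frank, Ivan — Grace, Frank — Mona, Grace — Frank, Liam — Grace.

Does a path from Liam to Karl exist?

Explore from Liam.
Distance 1: reach Alice, Grace, Mona.
Distance 2: reach Frank, Ivan.
The search is exhausted without reaching Karl; it lies in a different component.

No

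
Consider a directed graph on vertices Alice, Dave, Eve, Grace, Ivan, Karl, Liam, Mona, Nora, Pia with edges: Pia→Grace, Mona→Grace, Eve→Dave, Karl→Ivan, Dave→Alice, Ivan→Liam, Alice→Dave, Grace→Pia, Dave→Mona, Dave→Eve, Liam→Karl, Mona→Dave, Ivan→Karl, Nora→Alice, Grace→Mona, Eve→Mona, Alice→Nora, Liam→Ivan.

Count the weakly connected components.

2

From Alice: component {Alice, Dave, Eve, Grace, Mona, Nora, Pia}.
From Ivan: component {Ivan, Karl, Liam}.
That's 2 components.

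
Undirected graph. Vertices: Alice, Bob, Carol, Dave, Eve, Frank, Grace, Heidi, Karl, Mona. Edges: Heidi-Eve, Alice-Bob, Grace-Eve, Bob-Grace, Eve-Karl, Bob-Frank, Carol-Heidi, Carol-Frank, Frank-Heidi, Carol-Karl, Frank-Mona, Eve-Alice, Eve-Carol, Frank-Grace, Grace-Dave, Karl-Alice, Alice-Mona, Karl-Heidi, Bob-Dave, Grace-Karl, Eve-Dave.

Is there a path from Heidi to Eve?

Explore from Heidi.
Distance 1: reach Carol, Eve, Frank, Karl.
Found Eve.

Yes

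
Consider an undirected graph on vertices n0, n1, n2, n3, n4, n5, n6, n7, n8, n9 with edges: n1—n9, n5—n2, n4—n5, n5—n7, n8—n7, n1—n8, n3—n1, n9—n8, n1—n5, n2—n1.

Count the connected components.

From n0: component {n0}.
From n1: component {n1, n2, n3, n4, n5, n7, n8, n9}.
From n6: component {n6}.
That's 3 components.

3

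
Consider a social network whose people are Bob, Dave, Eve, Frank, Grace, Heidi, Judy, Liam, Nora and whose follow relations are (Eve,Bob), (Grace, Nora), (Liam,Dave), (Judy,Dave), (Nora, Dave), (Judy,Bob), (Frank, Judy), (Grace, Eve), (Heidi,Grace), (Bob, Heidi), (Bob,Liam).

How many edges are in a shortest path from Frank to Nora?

5

Distance 0: Frank.
Distance 1: Judy.
Distance 2: Bob, Dave.
Distance 3: Heidi, Liam.
Distance 4: Grace.
Distance 5: Eve, Nora — contains Nora.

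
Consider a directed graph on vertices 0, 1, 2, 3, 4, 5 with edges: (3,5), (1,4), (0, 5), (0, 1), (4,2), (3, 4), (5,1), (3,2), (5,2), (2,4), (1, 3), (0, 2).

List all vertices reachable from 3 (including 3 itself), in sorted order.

1, 2, 3, 4, 5

Start at 3.
Its neighbours: 2, 4, 5.
Then their neighbours: 1.
Nothing further is reachable.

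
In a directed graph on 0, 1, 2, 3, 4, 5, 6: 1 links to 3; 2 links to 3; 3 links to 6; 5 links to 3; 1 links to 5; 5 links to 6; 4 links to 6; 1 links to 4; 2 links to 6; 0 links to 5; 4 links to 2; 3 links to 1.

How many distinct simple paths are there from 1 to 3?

1→3
1→4→2→3
1→5→3

3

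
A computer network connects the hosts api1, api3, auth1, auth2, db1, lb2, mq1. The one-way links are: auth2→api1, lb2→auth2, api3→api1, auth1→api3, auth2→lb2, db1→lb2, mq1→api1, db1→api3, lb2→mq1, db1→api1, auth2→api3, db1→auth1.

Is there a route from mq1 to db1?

No

Explore from mq1.
Distance 1: reach api1.
The search from mq1 is exhausted; no directed path reaches db1.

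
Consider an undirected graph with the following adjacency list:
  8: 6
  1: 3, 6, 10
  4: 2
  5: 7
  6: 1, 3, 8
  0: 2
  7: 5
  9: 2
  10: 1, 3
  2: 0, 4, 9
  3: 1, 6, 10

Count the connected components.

From 0: component {0, 2, 4, 9}.
From 1: component {1, 3, 6, 8, 10}.
From 5: component {5, 7}.
That's 3 components.

3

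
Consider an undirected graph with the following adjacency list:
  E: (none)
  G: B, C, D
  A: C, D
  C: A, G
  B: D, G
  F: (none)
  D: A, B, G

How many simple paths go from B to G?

B–D–A–C–G
B–D–G
B–G

3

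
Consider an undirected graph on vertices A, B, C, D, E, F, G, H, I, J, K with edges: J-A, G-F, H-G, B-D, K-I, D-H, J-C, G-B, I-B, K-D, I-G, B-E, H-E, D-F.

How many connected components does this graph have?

2

From A: component {A, C, J}.
From B: component {B, D, E, F, G, H, I, K}.
That's 2 components.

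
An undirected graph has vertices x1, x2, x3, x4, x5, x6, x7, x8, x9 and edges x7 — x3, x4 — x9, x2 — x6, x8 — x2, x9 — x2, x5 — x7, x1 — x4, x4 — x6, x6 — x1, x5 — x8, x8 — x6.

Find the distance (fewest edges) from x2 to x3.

Distance 0: x2.
Distance 1: x6, x8, x9.
Distance 2: x1, x4, x5.
Distance 3: x7.
Distance 4: x3 — contains x3.

4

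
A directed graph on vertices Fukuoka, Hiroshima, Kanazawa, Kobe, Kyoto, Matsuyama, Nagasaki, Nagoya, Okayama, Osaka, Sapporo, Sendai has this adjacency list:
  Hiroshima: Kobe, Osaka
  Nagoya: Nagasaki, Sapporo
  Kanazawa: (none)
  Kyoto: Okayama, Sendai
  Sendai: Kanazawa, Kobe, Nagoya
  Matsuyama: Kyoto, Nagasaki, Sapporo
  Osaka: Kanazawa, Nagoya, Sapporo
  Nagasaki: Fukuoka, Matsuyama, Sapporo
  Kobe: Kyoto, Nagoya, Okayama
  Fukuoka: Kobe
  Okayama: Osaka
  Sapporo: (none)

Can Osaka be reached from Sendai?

Explore from Sendai.
Distance 1: reach Kanazawa, Kobe, Nagoya.
Distance 2: reach Kyoto, Nagasaki, Okayama, Sapporo.
Distance 3: reach Fukuoka, Matsuyama, Osaka.
Found Osaka.

Yes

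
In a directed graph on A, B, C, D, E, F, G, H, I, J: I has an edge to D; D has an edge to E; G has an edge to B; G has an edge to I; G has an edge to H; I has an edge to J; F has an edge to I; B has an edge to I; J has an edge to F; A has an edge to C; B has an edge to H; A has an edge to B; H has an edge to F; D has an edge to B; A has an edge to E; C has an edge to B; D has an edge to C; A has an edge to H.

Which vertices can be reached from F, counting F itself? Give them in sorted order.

Start at F.
Its neighbours: I.
Then their neighbours: D, J.
Then next layer: B, C, E.
Then next layer: H.
Nothing further is reachable.

B, C, D, E, F, H, I, J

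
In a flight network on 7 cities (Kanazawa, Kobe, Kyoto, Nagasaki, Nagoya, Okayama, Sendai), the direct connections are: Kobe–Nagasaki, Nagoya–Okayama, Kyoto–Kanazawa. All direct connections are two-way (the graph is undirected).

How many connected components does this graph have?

From Kanazawa: component {Kanazawa, Kyoto}.
From Kobe: component {Kobe, Nagasaki}.
From Nagoya: component {Nagoya, Okayama}.
From Sendai: component {Sendai}.
That's 4 components.

4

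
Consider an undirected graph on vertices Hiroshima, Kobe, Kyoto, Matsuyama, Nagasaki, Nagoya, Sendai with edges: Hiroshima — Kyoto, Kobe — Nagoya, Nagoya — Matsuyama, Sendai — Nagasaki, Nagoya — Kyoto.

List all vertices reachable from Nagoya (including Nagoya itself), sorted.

Hiroshima, Kobe, Kyoto, Matsuyama, Nagoya

Start at Nagoya.
Its neighbours: Kobe, Kyoto, Matsuyama.
Then their neighbours: Hiroshima.
Nothing further is reachable.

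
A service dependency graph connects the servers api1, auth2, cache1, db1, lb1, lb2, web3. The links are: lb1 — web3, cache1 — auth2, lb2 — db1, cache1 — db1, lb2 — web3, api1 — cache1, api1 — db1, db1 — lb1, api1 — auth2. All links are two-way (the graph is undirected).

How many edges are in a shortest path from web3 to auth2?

4

Distance 0: web3.
Distance 1: lb1, lb2.
Distance 2: db1.
Distance 3: api1, cache1.
Distance 4: auth2 — contains auth2.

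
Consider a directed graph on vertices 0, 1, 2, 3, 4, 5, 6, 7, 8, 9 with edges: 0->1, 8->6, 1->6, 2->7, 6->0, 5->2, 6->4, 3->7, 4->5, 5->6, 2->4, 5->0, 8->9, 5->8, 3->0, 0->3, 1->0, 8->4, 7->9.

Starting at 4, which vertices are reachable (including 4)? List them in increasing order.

0, 1, 2, 3, 4, 5, 6, 7, 8, 9

Start at 4.
Its neighbours: 5.
Then their neighbours: 0, 2, 6, 8.
Then next layer: 1, 3, 7, 9.
Every vertex is now reached.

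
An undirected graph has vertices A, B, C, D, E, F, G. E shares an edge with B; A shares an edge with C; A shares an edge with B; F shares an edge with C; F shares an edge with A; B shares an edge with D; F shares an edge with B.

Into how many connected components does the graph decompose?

2

From A: component {A, B, C, D, E, F}.
From G: component {G}.
That's 2 components.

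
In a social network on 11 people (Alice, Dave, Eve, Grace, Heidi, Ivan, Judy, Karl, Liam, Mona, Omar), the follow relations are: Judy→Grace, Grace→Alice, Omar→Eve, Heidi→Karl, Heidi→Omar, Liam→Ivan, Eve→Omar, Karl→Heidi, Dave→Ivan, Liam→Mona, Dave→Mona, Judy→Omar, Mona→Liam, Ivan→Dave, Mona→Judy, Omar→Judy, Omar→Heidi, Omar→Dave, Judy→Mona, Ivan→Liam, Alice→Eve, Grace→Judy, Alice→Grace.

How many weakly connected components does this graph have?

1

From Alice: component {Alice, Dave, Eve, Grace, Heidi, Ivan, Judy, Karl, Liam, Mona, Omar}.
That's 1 component.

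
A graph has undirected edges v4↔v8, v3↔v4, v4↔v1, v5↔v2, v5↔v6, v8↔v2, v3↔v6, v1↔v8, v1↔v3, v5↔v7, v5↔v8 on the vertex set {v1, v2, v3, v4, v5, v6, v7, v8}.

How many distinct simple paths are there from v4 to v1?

v4–v1
v4–v3–v1
v4–v3–v6–v5–v2–v8–v1
v4–v3–v6–v5–v8–v1
v4–v8–v1
v4–v8–v2–v5–v6–v3–v1
v4–v8–v5–v6–v3–v1

7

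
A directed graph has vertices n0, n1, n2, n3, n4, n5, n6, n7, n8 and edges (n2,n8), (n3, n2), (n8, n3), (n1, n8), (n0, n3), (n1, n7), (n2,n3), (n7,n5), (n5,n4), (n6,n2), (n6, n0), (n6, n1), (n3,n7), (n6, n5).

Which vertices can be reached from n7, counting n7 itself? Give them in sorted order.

Start at n7.
Its neighbours: n5.
Then their neighbours: n4.
Nothing further is reachable.

n4, n5, n7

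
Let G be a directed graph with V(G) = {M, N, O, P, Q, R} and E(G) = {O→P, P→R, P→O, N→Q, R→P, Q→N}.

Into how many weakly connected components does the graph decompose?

From M: component {M}.
From N: component {N, Q}.
From O: component {O, P, R}.
That's 3 components.

3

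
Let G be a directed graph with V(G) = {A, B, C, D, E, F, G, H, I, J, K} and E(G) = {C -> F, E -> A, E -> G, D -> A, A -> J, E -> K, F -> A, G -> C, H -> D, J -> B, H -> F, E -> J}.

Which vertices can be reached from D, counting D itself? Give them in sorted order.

Start at D.
Its neighbours: A.
Then their neighbours: J.
Then next layer: B.
Nothing further is reachable.

A, B, D, J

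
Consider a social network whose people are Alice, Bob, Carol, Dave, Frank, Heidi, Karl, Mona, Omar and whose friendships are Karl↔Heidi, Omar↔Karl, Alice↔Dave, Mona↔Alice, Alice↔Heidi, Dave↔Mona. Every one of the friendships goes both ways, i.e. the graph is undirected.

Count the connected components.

From Alice: component {Alice, Dave, Heidi, Karl, Mona, Omar}.
From Bob: component {Bob}.
From Carol: component {Carol}.
From Frank: component {Frank}.
That's 4 components.

4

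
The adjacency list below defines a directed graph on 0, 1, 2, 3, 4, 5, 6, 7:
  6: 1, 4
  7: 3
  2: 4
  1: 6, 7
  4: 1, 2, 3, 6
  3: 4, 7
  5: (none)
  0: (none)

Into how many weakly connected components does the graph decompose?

From 0: component {0}.
From 1: component {1, 2, 3, 4, 6, 7}.
From 5: component {5}.
That's 3 components.

3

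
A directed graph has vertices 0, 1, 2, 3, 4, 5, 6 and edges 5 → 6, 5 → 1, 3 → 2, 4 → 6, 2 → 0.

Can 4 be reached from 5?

No

Explore from 5.
Distance 1: reach 1, 6.
The search from 5 is exhausted; no directed path reaches 4.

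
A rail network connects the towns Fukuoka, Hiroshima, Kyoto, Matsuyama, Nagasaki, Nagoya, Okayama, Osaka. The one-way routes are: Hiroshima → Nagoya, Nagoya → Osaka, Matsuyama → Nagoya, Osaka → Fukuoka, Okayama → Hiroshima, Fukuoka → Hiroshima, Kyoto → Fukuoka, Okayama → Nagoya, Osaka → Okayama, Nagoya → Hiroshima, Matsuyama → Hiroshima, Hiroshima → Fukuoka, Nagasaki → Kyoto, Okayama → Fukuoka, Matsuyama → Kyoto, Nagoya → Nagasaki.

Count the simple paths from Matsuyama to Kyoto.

Matsuyama→Hiroshima→Nagoya→Nagasaki→Kyoto
Matsuyama→Kyoto
Matsuyama→Nagoya→Nagasaki→Kyoto

3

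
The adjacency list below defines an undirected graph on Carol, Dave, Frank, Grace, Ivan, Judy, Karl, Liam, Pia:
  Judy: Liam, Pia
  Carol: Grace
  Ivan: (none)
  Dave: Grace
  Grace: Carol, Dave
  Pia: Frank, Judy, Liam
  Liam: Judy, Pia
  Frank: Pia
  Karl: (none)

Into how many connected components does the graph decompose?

4

From Carol: component {Carol, Dave, Grace}.
From Frank: component {Frank, Judy, Liam, Pia}.
From Ivan: component {Ivan}.
From Karl: component {Karl}.
That's 4 components.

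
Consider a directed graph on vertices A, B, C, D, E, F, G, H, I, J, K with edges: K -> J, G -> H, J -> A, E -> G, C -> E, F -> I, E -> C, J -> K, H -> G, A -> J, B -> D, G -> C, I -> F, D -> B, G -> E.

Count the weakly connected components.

4

From A: component {A, J, K}.
From B: component {B, D}.
From C: component {C, E, G, H}.
From F: component {F, I}.
That's 4 components.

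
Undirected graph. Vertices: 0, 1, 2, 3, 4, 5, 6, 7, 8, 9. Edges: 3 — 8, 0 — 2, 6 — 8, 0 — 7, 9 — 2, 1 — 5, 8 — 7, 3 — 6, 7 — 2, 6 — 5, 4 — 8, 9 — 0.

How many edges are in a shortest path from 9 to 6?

Distance 0: 9.
Distance 1: 0, 2.
Distance 2: 7.
Distance 3: 8.
Distance 4: 3, 4, 6 — contains 6.

4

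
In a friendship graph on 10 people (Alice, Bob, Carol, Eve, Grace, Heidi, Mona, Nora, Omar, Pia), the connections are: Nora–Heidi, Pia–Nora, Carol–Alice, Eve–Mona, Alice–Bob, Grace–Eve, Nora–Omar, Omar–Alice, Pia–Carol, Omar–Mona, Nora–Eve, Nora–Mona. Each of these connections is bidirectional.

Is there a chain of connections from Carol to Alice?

Explore from Carol.
Distance 1: reach Alice, Pia.
Found Alice.

Yes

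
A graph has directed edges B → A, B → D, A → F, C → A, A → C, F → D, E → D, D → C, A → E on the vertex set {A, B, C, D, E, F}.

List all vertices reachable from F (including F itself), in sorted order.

A, C, D, E, F

Start at F.
Its neighbours: D.
Then their neighbours: C.
Then next layer: A.
Then next layer: E.
Nothing further is reachable.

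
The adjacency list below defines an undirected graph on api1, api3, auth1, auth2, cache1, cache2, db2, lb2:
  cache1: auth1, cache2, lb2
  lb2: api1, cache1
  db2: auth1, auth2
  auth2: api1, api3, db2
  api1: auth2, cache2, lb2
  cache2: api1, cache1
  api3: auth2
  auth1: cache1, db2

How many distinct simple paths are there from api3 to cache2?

api3–auth2–api1–cache2
api3–auth2–api1–lb2–cache1–cache2
api3–auth2–db2–auth1–cache1–cache2
api3–auth2–db2–auth1–cache1–lb2–api1–cache2

4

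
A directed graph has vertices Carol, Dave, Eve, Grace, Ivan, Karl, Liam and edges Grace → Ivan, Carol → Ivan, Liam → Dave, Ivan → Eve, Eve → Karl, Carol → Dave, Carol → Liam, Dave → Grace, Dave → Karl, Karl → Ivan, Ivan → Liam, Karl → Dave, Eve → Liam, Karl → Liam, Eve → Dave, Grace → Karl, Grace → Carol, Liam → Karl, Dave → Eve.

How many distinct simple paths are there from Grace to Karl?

Grace→Carol→Dave→Eve→Karl
Grace→Carol→Dave→Eve→Liam→Karl
Grace→Carol→Dave→Karl
Grace→Carol→Ivan→Eve→Dave→Karl
Grace→Carol→Ivan→Eve→Karl
Grace→Carol→Ivan→Eve→Liam→Dave→Karl
Grace→Carol→Ivan→Eve→Liam→Karl
Grace→Carol→Ivan→Liam→Dave→Eve→Karl
... and 13 more.

21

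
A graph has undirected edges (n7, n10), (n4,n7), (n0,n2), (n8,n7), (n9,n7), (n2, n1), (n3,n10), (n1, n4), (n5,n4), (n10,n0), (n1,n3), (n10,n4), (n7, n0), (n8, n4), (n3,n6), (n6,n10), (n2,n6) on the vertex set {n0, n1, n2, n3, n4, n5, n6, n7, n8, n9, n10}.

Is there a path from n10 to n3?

Explore from n10.
Distance 1: reach n0, n3, n4, n6, n7.
Found n3.

Yes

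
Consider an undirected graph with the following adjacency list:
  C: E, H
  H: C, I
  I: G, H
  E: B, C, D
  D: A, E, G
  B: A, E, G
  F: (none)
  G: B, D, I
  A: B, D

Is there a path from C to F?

Explore from C.
Distance 1: reach E, H.
Distance 2: reach B, D, I.
Distance 3: reach A, G.
The search is exhausted without reaching F; it lies in a different component.

No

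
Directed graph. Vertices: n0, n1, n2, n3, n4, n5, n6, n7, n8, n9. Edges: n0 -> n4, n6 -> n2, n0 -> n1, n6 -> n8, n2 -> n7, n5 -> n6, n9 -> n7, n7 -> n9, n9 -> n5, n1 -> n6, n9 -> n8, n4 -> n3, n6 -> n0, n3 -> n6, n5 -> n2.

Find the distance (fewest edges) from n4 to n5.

Distance 0: n4.
Distance 1: n3.
Distance 2: n6.
Distance 3: n0, n2, n8.
Distance 4: n1, n7.
Distance 5: n9.
Distance 6: n5 — contains n5.

6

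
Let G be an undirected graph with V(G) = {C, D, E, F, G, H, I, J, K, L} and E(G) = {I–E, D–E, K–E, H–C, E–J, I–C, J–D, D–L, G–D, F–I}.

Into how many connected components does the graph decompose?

From C: component {C, D, E, F, G, H, I, J, K, L}.
That's 1 component.

1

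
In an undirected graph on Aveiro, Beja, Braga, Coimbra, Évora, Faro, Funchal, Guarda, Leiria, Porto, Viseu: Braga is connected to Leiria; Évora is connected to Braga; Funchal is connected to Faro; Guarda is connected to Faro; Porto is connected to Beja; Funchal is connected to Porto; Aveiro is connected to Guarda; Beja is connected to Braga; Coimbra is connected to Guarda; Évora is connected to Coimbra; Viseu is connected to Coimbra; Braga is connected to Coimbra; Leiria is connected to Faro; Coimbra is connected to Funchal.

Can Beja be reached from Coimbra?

Explore from Coimbra.
Distance 1: reach Braga, Évora, Funchal, Guarda, Viseu.
Distance 2: reach Aveiro, Beja, Faro, Leiria, Porto.
Found Beja.

Yes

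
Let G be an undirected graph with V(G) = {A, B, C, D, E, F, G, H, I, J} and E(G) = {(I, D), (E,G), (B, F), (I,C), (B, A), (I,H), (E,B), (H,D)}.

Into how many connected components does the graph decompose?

From A: component {A, B, E, F, G}.
From C: component {C, D, H, I}.
From J: component {J}.
That's 3 components.

3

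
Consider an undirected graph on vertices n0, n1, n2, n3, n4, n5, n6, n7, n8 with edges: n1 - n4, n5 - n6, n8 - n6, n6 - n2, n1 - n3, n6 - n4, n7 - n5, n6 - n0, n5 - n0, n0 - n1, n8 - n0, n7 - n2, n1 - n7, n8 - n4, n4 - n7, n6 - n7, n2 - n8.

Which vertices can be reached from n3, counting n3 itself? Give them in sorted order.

Start at n3.
Its neighbours: n1.
Then their neighbours: n0, n4, n7.
Then next layer: n2, n5, n6, n8.
Every vertex is now reached.

n0, n1, n2, n3, n4, n5, n6, n7, n8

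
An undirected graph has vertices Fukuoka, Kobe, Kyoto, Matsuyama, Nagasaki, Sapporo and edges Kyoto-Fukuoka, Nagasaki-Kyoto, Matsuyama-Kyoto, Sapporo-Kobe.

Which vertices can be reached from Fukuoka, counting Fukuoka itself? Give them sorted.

Fukuoka, Kyoto, Matsuyama, Nagasaki

Start at Fukuoka.
Its neighbours: Kyoto.
Then their neighbours: Matsuyama, Nagasaki.
Nothing further is reachable.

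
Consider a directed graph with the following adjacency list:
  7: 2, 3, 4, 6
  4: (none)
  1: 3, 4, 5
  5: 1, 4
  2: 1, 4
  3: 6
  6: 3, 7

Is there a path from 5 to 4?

Explore from 5.
Distance 1: reach 1, 4.
Found 4.

Yes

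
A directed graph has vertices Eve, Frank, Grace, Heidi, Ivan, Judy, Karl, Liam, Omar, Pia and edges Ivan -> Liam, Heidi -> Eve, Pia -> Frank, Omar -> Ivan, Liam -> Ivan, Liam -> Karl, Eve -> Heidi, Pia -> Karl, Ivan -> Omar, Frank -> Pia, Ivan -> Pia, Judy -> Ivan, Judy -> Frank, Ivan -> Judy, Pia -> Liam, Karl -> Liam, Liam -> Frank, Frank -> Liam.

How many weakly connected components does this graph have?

From Eve: component {Eve, Heidi}.
From Frank: component {Frank, Ivan, Judy, Karl, Liam, Omar, Pia}.
From Grace: component {Grace}.
That's 3 components.

3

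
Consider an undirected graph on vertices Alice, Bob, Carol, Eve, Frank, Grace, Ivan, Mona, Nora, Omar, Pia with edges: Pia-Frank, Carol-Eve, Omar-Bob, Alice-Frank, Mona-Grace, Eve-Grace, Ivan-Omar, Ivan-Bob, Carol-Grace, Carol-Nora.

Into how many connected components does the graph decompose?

3

From Alice: component {Alice, Frank, Pia}.
From Bob: component {Bob, Ivan, Omar}.
From Carol: component {Carol, Eve, Grace, Mona, Nora}.
That's 3 components.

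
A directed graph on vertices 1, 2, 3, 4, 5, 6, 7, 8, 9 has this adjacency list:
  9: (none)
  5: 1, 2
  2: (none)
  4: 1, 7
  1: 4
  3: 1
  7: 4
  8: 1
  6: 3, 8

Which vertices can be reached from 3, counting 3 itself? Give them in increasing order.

1, 3, 4, 7

Start at 3.
Its neighbours: 1.
Then their neighbours: 4.
Then next layer: 7.
Nothing further is reachable.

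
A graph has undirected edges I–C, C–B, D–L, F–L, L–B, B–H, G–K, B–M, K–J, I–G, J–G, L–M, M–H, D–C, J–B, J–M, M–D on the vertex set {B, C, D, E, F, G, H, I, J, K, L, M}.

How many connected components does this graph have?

From B: component {B, C, D, F, G, H, I, J, K, L, M}.
From E: component {E}.
That's 2 components.

2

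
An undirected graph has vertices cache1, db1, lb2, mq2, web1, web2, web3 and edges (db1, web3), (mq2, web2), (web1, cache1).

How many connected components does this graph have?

From cache1: component {cache1, web1}.
From db1: component {db1, web3}.
From lb2: component {lb2}.
From mq2: component {mq2, web2}.
That's 4 components.

4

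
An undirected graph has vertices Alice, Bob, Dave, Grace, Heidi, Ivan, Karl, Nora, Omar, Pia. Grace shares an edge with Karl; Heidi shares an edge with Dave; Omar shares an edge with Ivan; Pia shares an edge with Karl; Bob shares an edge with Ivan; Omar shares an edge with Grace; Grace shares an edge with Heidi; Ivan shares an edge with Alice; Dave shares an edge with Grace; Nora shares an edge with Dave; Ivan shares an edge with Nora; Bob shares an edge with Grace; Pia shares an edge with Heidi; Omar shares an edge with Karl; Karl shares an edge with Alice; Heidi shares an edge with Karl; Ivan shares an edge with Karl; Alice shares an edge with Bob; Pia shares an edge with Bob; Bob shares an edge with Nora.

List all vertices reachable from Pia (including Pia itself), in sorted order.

Start at Pia.
Its neighbours: Bob, Heidi, Karl.
Then their neighbours: Alice, Dave, Grace, Ivan, Nora, Omar.
Every vertex is now reached.

Alice, Bob, Dave, Grace, Heidi, Ivan, Karl, Nora, Omar, Pia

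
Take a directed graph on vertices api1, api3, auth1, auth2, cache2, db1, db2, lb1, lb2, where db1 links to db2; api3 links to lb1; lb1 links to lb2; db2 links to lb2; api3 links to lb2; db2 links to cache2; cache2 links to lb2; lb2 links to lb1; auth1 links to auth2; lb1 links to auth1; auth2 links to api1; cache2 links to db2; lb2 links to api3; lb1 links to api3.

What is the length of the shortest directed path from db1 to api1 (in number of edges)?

Distance 0: db1.
Distance 1: db2.
Distance 2: cache2, lb2.
Distance 3: api3, lb1.
Distance 4: auth1.
Distance 5: auth2.
Distance 6: api1 — contains api1.

6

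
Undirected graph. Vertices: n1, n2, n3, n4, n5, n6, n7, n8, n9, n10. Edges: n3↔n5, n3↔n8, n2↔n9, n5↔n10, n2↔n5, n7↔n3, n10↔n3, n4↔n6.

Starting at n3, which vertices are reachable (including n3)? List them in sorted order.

Start at n3.
Its neighbours: n5, n7, n8, n10.
Then their neighbours: n2.
Then next layer: n9.
Nothing further is reachable.

n2, n3, n5, n7, n8, n9, n10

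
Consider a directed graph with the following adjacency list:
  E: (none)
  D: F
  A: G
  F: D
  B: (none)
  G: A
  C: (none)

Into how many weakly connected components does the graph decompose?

5

From A: component {A, G}.
From B: component {B}.
From C: component {C}.
From D: component {D, F}.
From E: component {E}.
That's 5 components.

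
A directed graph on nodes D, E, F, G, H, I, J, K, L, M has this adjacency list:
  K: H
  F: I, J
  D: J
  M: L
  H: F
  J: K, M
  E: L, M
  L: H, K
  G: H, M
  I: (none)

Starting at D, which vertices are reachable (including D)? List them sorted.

D, F, H, I, J, K, L, M

Start at D.
Its neighbours: J.
Then their neighbours: K, M.
Then next layer: H, L.
Then next layer: F.
Then next layer: I.
Nothing further is reachable.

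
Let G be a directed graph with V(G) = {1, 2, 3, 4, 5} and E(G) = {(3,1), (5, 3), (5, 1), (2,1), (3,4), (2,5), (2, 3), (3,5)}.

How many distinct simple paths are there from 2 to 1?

2→1
2→3→1
2→3→5→1
2→5→1
2→5→3→1

5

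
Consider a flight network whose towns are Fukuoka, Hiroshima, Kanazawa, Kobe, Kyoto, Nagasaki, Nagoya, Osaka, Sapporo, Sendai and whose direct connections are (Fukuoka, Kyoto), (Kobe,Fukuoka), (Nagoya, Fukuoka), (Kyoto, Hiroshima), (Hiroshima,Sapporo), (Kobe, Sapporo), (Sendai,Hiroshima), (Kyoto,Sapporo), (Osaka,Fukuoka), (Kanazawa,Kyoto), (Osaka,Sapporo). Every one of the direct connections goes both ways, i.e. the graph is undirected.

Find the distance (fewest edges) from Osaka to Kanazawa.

Distance 0: Osaka.
Distance 1: Fukuoka, Sapporo.
Distance 2: Hiroshima, Kobe, Kyoto, Nagoya.
Distance 3: Kanazawa, Sendai — contains Kanazawa.

3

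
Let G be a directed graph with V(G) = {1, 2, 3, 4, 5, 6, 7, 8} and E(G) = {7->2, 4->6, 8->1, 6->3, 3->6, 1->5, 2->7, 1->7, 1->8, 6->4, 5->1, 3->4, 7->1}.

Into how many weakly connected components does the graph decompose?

From 1: component {1, 2, 5, 7, 8}.
From 3: component {3, 4, 6}.
That's 2 components.

2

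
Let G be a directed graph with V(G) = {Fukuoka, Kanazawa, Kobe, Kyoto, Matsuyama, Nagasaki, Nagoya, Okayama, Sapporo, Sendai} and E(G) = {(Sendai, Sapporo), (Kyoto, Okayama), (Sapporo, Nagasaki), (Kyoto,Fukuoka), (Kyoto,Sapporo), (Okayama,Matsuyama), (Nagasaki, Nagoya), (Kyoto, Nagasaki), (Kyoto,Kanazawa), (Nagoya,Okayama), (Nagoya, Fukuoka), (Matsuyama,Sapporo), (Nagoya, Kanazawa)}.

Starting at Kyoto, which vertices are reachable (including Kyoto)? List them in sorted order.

Fukuoka, Kanazawa, Kyoto, Matsuyama, Nagasaki, Nagoya, Okayama, Sapporo

Start at Kyoto.
Its neighbours: Fukuoka, Kanazawa, Nagasaki, Okayama, Sapporo.
Then their neighbours: Matsuyama, Nagoya.
Nothing further is reachable.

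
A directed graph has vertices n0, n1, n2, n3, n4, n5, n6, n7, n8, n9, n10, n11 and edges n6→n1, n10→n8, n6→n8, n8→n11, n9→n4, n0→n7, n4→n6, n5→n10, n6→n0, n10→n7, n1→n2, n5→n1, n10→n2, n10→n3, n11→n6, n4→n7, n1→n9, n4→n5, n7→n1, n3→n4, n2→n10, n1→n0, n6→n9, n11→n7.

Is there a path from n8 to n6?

Explore from n8.
Distance 1: reach n11.
Distance 2: reach n6, n7.
Found n6.

Yes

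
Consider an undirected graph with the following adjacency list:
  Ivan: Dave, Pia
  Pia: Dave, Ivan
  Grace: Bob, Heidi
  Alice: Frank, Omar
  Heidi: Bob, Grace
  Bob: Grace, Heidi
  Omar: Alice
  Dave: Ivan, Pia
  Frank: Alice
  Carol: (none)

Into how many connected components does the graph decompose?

From Alice: component {Alice, Frank, Omar}.
From Bob: component {Bob, Grace, Heidi}.
From Carol: component {Carol}.
From Dave: component {Dave, Ivan, Pia}.
That's 4 components.

4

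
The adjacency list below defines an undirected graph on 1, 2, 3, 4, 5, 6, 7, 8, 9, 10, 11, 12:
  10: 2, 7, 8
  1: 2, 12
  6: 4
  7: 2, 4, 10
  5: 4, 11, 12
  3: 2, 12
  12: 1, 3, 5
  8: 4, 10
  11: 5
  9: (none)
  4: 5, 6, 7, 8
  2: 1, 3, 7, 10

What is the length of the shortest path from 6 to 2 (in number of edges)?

3

Distance 0: 6.
Distance 1: 4.
Distance 2: 5, 7, 8.
Distance 3: 2, 10, 11, 12 — contains 2.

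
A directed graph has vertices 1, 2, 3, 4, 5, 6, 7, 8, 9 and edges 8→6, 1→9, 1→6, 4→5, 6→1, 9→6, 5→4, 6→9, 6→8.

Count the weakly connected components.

From 1: component {1, 6, 8, 9}.
From 2: component {2}.
From 3: component {3}.
From 4: component {4, 5}.
From 7: component {7}.
That's 5 components.

5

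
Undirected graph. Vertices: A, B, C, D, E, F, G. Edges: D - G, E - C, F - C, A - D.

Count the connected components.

From A: component {A, D, G}.
From B: component {B}.
From C: component {C, E, F}.
That's 3 components.

3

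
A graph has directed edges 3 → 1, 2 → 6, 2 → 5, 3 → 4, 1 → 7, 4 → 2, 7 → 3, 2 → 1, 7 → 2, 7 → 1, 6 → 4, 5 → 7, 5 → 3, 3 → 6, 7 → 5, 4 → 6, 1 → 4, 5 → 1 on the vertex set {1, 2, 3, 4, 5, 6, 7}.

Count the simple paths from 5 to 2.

5→1→4→2
5→1→7→2
5→1→7→3→4→2
5→1→7→3→6→4→2
5→3→1→4→2
5→3→1→7→2
5→3→4→2
5→3→6→4→2
5→7→1→4→2
5→7→2
5→7→3→1→4→2
5→7→3→4→2
5→7→3→6→4→2

13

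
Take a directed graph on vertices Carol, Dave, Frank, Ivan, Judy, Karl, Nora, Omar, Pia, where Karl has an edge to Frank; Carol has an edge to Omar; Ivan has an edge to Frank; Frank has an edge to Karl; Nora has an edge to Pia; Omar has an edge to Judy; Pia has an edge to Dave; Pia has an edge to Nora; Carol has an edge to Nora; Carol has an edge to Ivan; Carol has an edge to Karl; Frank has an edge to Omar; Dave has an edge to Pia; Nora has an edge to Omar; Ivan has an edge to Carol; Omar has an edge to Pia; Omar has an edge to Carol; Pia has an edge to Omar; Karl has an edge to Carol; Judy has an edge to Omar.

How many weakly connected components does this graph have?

1

From Carol: component {Carol, Dave, Frank, Ivan, Judy, Karl, Nora, Omar, Pia}.
That's 1 component.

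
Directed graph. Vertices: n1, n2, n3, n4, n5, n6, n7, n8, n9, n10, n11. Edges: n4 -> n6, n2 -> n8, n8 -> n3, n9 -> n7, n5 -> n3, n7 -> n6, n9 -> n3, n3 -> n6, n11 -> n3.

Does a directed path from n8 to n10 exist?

Explore from n8.
Distance 1: reach n3.
Distance 2: reach n6.
The search from n8 is exhausted; no directed path reaches n10.

No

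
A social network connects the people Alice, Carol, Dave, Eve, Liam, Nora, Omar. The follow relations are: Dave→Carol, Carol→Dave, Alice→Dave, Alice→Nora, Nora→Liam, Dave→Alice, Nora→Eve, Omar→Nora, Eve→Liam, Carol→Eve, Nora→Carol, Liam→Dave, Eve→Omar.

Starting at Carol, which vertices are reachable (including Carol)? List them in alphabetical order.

Start at Carol.
Its neighbours: Dave, Eve.
Then their neighbours: Alice, Liam, Omar.
Then next layer: Nora.
Every vertex is now reached.

Alice, Carol, Dave, Eve, Liam, Nora, Omar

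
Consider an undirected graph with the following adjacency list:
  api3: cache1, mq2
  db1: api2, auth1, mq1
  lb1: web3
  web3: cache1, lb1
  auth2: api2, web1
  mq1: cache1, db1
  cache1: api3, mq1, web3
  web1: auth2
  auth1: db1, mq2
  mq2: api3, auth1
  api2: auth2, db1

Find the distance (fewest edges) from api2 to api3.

Distance 0: api2.
Distance 1: auth2, db1.
Distance 2: auth1, mq1, web1.
Distance 3: cache1, mq2.
Distance 4: api3, web3 — contains api3.

4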